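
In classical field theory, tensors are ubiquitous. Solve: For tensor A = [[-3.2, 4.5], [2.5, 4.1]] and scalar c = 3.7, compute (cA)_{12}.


Scalar multiplication: (cA)_{ij} = c * A_{ij}.
c = 3.7
A_{12} = 4.5
(cA)_{12} = 3.7 * 4.5 = 16.65

16.65


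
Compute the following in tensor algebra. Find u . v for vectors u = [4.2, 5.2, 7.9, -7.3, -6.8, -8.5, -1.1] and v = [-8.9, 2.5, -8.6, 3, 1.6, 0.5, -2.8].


The inner product u . v = sum of u_i * v_i.
Term-by-term: 4.2 * -8.9, 5.2 * 2.5, 7.9 * -8.6, -7.3 * 3, -6.8 * 1.6, -8.5 * 0.5, -1.1 * -2.8
Products: -37.38, 13, -67.94, -21.9, -10.88, -4.25, 3.08
Sum = -37.38 + 13 + -67.94 + -21.9 + -10.88 + -4.25 + 3.08 = -126.27

-126.27


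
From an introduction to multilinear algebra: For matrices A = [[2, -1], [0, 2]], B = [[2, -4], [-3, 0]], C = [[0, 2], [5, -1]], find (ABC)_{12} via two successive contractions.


(ABC)_{12} = sum_m (AB)_{1m} C_{m2}. First compute row 1 of AB.
(AB)_{11} = 2*2 + -1*-3 = 7
(AB)_{12} = 2*-4 + -1*0 = -8
Now contract with column 2 of C:
(AB)_{11} * C_{12} = 7 * 2 = 14
(AB)_{12} * C_{22} = -8 * -1 = 8
(ABC)_{12} = 14 + 8 = 22

22


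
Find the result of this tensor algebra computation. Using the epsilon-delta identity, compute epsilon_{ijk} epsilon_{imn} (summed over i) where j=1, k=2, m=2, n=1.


Using the identity: epsilon_{ijk} epsilon_{imn} = delta_{jm} delta_{kn} - delta_{jn} delta_{km}.
delta_{12} = 0
delta_{21} = 0
delta_{11} = 1
delta_{22} = 1
Result = 0 * 0 - 1 * 1 = 0 - 1 = -1

-1


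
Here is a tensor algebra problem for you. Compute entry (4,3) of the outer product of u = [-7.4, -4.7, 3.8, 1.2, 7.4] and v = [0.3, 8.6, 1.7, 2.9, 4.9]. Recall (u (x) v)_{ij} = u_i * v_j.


The outer product entry T_{ij} = u_i * v_j.
We need i=4, j=3.
u_4 = 1.2, v_3 = 1.7
T_{4,3} = 1.2 * 1.7 = 2.04

2.04


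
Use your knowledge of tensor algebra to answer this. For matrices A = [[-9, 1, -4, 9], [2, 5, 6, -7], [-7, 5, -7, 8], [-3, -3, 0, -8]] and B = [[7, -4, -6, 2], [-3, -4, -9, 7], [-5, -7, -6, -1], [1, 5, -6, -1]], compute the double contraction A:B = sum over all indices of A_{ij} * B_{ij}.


A:B = sum over all i,j of A_{ij} * B_{ij}.
Row 1: -9*7=-63, 1*-4=-4, -4*-6=24, 9*2=18 => row sum = -25
Row 2: 2*-3=-6, 5*-4=-20, 6*-9=-54, -7*7=-49 => row sum = -129
Row 3: -7*-5=35, 5*-7=-35, -7*-6=42, 8*-1=-8 => row sum = 34
Row 4: -3*1=-3, -3*5=-15, 0*-6=0, -8*-1=8 => row sum = -10
Total = -25 + -129 + 34 + -10 = -130

-130


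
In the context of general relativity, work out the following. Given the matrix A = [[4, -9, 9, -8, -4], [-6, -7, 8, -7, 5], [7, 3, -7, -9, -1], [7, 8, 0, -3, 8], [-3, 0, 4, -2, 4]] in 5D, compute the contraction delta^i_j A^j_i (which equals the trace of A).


The contraction (trace) of a rank-2 tensor is the sum of its diagonal elements.
Diagonal entries: A[1,1] = 4, A[2,2] = -7, A[3,3] = -7, A[4,4] = -3, A[5,5] = 4
Tr(A) = 4 + -7 + -7 + -3 + 4 = -9

-9


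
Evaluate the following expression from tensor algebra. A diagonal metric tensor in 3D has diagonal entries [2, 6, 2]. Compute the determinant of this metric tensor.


For a diagonal metric, the determinant is the product of diagonal entries.
Diagonal entries: 2, 6, 2
det(g) = 2 * 6 * 2 = 24

24


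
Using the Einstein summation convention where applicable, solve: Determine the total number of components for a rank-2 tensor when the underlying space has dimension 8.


The number of components of a rank-r tensor in d dimensions is d^r.
Here d = 8 and r = 2.
8^2 = 64

64


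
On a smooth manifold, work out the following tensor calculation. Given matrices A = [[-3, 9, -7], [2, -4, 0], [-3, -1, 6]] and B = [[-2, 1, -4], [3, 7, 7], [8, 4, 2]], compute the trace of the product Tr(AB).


Tr(AB) = sum_i (AB)_{ii} where (AB)_{ii} = sum_k A_{ik} B_{ki}.
(AB)_{11} = -3*-2 + 9*3 + -7*8 = -23
(AB)_{22} = 2*1 + -4*7 + 0*4 = -26
(AB)_{33} = -3*-4 + -1*7 + 6*2 = 17
Tr(AB) = -23 + -26 + 17 = -32

-32


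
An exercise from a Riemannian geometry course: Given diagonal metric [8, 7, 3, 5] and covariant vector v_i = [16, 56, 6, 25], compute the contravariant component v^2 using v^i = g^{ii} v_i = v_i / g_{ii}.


To raise an index with a diagonal metric: v^i = v_i / g_{ii}.
For index 2: v_2 = 56, g_{22} = 7
v^2 = 56 / 7 = 8

8


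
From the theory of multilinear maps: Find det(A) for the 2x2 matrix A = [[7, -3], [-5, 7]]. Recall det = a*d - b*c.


For a 2x2 matrix [[a, b], [c, d]], det = a*d - b*c.
a = 7, b = -3, c = -5, d = 7
a*d = 7 * 7 = 49
b*c = -3 * -5 = 15
det = 49 - 15 = 34

34


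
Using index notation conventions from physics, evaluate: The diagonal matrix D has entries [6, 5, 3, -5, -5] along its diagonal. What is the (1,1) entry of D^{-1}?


For a diagonal matrix, the inverse has entries (D^{-1})_{ii} = 1/d_{ii}.
The diagonal entries are: d_{11} = 6, d_{22} = 5, d_{33} = 3, d_{44} = -5, d_{55} = -5
We need (D^{-1})_{11} = 1/d_{11} = 1/6 = 1/6

1/6


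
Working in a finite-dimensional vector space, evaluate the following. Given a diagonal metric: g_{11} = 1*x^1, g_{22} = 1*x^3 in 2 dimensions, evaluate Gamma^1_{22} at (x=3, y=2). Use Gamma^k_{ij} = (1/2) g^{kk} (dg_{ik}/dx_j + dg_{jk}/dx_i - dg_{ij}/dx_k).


For a diagonal metric, Gamma^k_{ij} = (1/2) g^{kk} (dg_{ik}/dx_j + dg_{jk}/dx_i - dg_{ij}/dx_k).
The metric is diagonal, so g_{ab} = 0 for a != b.
At the given point: g_{11} = 3, g_{22} = 27
g^{11} = 1/3
dg_{21}/dx_2 = 0 (off-diagonal)
dg_{21}/dx_2 = 0 (off-diagonal)
dg_{22}/dx_1 = dg_{22}/dx_1 = 27
Numerator = 0 + 0 - 27 = -27
Gamma^1_{22} = -27 / (2 * 3) = -9/2

-9/2


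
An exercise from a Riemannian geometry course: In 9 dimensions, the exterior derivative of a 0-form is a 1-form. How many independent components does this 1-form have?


The exterior derivative of a p-form is a (p+1)-form.
Its number of independent components is C(n, p+1).
n = 9, p+1 = 1
C(9, 1) = 9

9


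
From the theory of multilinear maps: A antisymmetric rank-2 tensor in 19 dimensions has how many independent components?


A antisymmetric rank-2 tensor in d dimensions has d(d-1)/2 independent components.
d = 19
d(d-1)/2 = 19 * 18 / 2 = 342 / 2 = 171

171


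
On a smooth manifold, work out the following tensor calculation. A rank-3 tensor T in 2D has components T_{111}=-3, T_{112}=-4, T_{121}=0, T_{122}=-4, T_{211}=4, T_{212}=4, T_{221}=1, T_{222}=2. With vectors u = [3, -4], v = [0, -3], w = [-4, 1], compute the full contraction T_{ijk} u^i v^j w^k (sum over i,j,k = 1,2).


S = sum over i,j,k of T_{ijk} u_i v_j w_k. Expanding all 8 terms:
T_{111}*u_1*v_1*w_1 = -3*3*0*-4 = 0  (running total: 0)
T_{112}*u_1*v_1*w_2 = -4*3*0*1 = 0  (running total: 0)
T_{121}*u_1*v_2*w_1 = 0*3*-3*-4 = 0  (running total: 0)
T_{122}*u_1*v_2*w_2 = -4*3*-3*1 = 36  (running total: 36)
T_{211}*u_2*v_1*w_1 = 4*-4*0*-4 = 0  (running total: 36)
T_{212}*u_2*v_1*w_2 = 4*-4*0*1 = 0  (running total: 36)
T_{221}*u_2*v_2*w_1 = 1*-4*-3*-4 = -48  (running total: -12)
T_{222}*u_2*v_2*w_2 = 2*-4*-3*1 = 24  (running total: 12)
S = 12

12


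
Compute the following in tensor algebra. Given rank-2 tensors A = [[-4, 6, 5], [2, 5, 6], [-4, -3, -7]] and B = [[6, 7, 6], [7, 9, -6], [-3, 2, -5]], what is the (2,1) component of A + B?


Tensor addition is component-wise: (A + B)_{ij} = A_{ij} + B_{ij}.
A_{21} = 2
B_{21} = 7
(A + B)_{21} = 2 + 7 = 9

9


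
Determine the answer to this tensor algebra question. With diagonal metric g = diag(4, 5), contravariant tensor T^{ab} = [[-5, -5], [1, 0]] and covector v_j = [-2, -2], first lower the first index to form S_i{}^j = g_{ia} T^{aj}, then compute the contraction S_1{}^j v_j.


Step 1: lower the first index. For a diagonal metric, g_{ia} T^{aj} = g_{ii} T^{ij} (no sum on i).
g_{11} = 4
S_1{}^1 = 4 * T^{11} = 4 * -5 = -20
S_1{}^2 = 4 * T^{12} = 4 * -5 = -20
Step 2: contract S_1{}^j with v_j.
S_1{}^1 * v_1 = -20 * -2 = 40
S_1{}^2 * v_2 = -20 * -2 = 40
Result = 40 + 40 = 80

80


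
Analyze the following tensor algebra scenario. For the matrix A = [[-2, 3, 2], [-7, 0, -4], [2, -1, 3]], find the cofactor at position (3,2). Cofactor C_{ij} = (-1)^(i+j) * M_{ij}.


To find cofactor C_{32}, delete row 3 and column 2.
The resulting 2x2 submatrix is: [[-2, 2], [-7, -4]]
Minor M_{32} = -2*-4 - 2*-7
  = 8 - -14 = 22
Sign = (-1)^(3+2) = (-1)^5 = -1
Cofactor C_{32} = -1 * 22 = -22

-22


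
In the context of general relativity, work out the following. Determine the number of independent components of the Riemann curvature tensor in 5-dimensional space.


The Riemann tensor in d dimensions has d^2(d^2 - 1)/12 independent components.
d = 5, so d^2 = 25
d^2 - 1 = 24
d^2(d^2 - 1) = 25 * 24 = 600
Divide by 12: 600 / 12 = 50

50


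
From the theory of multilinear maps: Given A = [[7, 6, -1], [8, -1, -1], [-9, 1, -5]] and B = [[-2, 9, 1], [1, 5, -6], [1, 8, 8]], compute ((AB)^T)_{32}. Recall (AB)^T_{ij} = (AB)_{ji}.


(AB)^T_{ij} = (AB)_{ji} = sum_k A_{jk} B_{ki}.
For i=3, j=2 we need (AB)_{23}:
A_{21} * B_{13} = 8 * 1 = 8
A_{22} * B_{23} = -1 * -6 = 6
A_{23} * B_{33} = -1 * 8 = -8
Sum = 8 + 6 + -8 = 6

6


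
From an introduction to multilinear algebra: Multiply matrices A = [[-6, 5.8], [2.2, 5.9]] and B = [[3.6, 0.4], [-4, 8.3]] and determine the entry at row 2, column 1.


(AB)_{ij} = sum_k A_{ik} B_{kj}.
For i=2, j=1:
A_{21} * B_{11} = 2.2 * 3.6 = 7.92
A_{22} * B_{21} = 5.9 * -4 = -23.6
Sum = 7.92 + -23.6 = -15.68

-15.68


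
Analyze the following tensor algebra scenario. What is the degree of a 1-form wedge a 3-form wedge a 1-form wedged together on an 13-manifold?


The degree of a wedge product is the sum of the degrees of the individual forms.
Degrees: 1, 3, 1
Total degree = 1 + 3 + 1 = 5

5


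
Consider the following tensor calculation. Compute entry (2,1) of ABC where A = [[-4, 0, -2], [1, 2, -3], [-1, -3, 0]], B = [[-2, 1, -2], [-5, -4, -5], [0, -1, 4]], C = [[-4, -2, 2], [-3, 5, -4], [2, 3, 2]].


(ABC)_{21} = sum_m (AB)_{2m} C_{m1}. First compute row 2 of AB.
(AB)_{21} = 1*-2 + 2*-5 + -3*0 = -12
(AB)_{22} = 1*1 + 2*-4 + -3*-1 = -4
(AB)_{23} = 1*-2 + 2*-5 + -3*4 = -24
Now contract with column 1 of C:
(AB)_{21} * C_{11} = -12 * -4 = 48
(AB)_{22} * C_{21} = -4 * -3 = 12
(AB)_{23} * C_{31} = -24 * 2 = -48
(ABC)_{21} = 48 + 12 + -48 = 12

12


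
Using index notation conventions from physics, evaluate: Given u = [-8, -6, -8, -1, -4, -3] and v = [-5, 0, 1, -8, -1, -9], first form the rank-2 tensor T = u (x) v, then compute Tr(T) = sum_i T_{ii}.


The outer product gives T_{ij} = u_i v_j.
The trace (contraction) is Tr(T) = sum_i T_{ii} = sum_i u_i v_i.
Diagonal entries:
T_{11} = u_1 * v_1 = -8 * -5 = 40
T_{22} = u_2 * v_2 = -6 * 0 = 0
T_{33} = u_3 * v_3 = -8 * 1 = -8
T_{44} = u_4 * v_4 = -1 * -8 = 8
T_{55} = u_5 * v_5 = -4 * -1 = 4
T_{66} = u_6 * v_6 = -3 * -9 = 27
Tr(T) = 40 + 0 + -8 + 8 + 4 + 27 = 71

71


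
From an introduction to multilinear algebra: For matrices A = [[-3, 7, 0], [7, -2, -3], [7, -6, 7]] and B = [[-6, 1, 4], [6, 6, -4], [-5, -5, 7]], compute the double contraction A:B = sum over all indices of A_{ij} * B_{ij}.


A:B = sum over all i,j of A_{ij} * B_{ij}.
Row 1: -3*-6=18, 7*1=7, 0*4=0 => row sum = 25
Row 2: 7*6=42, -2*6=-12, -3*-4=12 => row sum = 42
Row 3: 7*-5=-35, -6*-5=30, 7*7=49 => row sum = 44
Total = 25 + 42 + 44 = 111

111


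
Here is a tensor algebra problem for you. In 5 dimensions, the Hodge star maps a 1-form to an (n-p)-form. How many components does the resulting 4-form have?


The Hodge dual of a p-form on an n-dimensional manifold is an (n-p)-form.
n = 5, p = 1, so dual degree = 5 - 1 = 4
The number of components is C(n, n-p) = C(5, 4) = 5

5


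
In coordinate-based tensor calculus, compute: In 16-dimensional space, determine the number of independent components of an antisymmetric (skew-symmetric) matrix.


An antisymmetric rank-2 tensor satisfies A_{ij} = -A_{ji}, so diagonal entries are zero.
The independent components are the upper-triangular entries: C(n, 2) = n(n-1)/2.
n = 16
C(16, 2) = 16 * 15 / 2 = 240 / 2 = 120

120


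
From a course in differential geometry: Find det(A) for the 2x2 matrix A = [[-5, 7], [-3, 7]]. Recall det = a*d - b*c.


For a 2x2 matrix [[a, b], [c, d]], det = a*d - b*c.
a = -5, b = 7, c = -3, d = 7
a*d = -5 * 7 = -35
b*c = 7 * -3 = -21
det = -35 - -21 = -14

-14


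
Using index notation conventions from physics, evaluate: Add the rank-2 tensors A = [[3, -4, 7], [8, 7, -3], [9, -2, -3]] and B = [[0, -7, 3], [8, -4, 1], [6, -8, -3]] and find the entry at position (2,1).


Tensor addition is component-wise: (A + B)_{ij} = A_{ij} + B_{ij}.
A_{21} = 8
B_{21} = 8
(A + B)_{21} = 8 + 8 = 16

16


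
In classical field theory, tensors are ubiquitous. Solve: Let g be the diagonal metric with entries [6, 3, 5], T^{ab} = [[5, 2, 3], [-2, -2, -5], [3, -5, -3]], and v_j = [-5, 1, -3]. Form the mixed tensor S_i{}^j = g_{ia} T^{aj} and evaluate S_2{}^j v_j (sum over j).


Step 1: lower the first index. For a diagonal metric, g_{ia} T^{aj} = g_{ii} T^{ij} (no sum on i).
g_{22} = 3
S_2{}^1 = 3 * T^{21} = 3 * -2 = -6
S_2{}^2 = 3 * T^{22} = 3 * -2 = -6
S_2{}^3 = 3 * T^{23} = 3 * -5 = -15
Step 2: contract S_2{}^j with v_j.
S_2{}^1 * v_1 = -6 * -5 = 30
S_2{}^2 * v_2 = -6 * 1 = -6
S_2{}^3 * v_3 = -15 * -3 = 45
Result = 30 + -6 + 45 = 69

69


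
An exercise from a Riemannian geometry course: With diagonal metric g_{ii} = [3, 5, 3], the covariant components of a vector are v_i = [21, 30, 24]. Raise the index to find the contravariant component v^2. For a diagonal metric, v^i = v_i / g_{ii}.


To raise an index with a diagonal metric: v^i = v_i / g_{ii}.
For index 2: v_2 = 30, g_{22} = 5
v^2 = 30 / 5 = 6

6


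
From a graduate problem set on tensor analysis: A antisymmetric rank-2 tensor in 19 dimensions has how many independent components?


A antisymmetric rank-2 tensor in d dimensions has d(d-1)/2 independent components.
d = 19
d(d-1)/2 = 19 * 18 / 2 = 342 / 2 = 171

171


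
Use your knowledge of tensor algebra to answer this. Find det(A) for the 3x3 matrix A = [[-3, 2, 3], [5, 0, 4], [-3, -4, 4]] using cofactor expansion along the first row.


Expanding along the first row, det(A) = a11*M_11 - a12*M_12 + a13*M_13, where M_1j is the (1,j) minor.
Minor M_11 = 0*4 - 4*-4 = 16
Minor M_12 = 5*4 - 4*-3 = 32
Minor M_13 = 5*-4 - 0*-3 = -20
det = -3*(16) - 2*(32) + 3*(-20)
    = -48 - 64 + -60
    = -172

-172


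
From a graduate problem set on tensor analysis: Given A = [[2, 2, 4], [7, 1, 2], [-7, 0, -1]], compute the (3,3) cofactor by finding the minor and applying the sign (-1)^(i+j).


To find cofactor C_{33}, delete row 3 and column 3.
The resulting 2x2 submatrix is: [[2, 2], [7, 1]]
Minor M_{33} = 2*1 - 2*7
  = 2 - 14 = -12
Sign = (-1)^(3+3) = (-1)^6 = 1
Cofactor C_{33} = 1 * -12 = -12

-12


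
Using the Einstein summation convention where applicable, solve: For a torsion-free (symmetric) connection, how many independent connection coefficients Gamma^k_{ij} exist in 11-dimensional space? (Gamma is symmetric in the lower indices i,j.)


Christoffel symbols Gamma^k_{ij} are symmetric in i,j, so there are d * d(d+1)/2 independent symbols.
d = 11
d(d+1)/2 = 11 * 12 / 2 = 66
Total = 11 * 66 = 726

726


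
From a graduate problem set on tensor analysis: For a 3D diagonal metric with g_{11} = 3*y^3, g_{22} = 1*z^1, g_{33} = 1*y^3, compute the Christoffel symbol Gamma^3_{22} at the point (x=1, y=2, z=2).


For a diagonal metric, Gamma^k_{ij} = (1/2) g^{kk} (dg_{ik}/dx_j + dg_{jk}/dx_i - dg_{ij}/dx_k).
The metric is diagonal, so g_{ab} = 0 for a != b.
At the given point: g_{11} = 24, g_{22} = 2, g_{33} = 8
g^{33} = 1/8
dg_{23}/dx_2 = 0 (off-diagonal)
dg_{23}/dx_2 = 0 (off-diagonal)
dg_{22}/dx_3 = dg_{22}/dx_3 = 1
Numerator = 0 + 0 - 1 = -1
Gamma^3_{22} = -1 / (2 * 8) = -1/16

-1/16


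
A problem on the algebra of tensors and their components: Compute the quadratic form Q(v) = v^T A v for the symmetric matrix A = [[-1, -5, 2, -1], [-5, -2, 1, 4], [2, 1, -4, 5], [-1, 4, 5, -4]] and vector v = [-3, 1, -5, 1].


First compute Av:
(Av)_1 = -1*-3 + -5*1 + 2*-5 + -1*1 = -13
(Av)_2 = -5*-3 + -2*1 + 1*-5 + 4*1 = 12
(Av)_3 = 2*-3 + 1*1 + -4*-5 + 5*1 = 20
(Av)_4 = -1*-3 + 4*1 + 5*-5 + -4*1 = -22
Av = [-13, 12, 20, -22]
Then v^T (Av) = -3*-13 + 1*12 + -5*20 + 1*-22
= 39 + 12 + -100 + -22 = -71

-71


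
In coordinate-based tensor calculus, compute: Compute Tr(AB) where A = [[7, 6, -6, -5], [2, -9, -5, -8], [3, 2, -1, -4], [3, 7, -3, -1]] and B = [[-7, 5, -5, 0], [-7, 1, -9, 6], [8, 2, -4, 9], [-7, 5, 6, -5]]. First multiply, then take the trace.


Tr(AB) = sum_i (AB)_{ii} where (AB)_{ii} = sum_k A_{ik} B_{ki}.
(AB)_{11} = 7*-7 + 6*-7 + -6*8 + -5*-7 = -104
(AB)_{22} = 2*5 + -9*1 + -5*2 + -8*5 = -49
(AB)_{33} = 3*-5 + 2*-9 + -1*-4 + -4*6 = -53
(AB)_{44} = 3*0 + 7*6 + -3*9 + -1*-5 = 20
Tr(AB) = -104 + -49 + -53 + 20 = -186

-186


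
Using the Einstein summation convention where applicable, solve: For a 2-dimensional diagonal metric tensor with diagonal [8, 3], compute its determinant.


For a diagonal metric, the determinant is the product of diagonal entries.
Diagonal entries: 8, 3
det(g) = 8 * 3 = 24

24


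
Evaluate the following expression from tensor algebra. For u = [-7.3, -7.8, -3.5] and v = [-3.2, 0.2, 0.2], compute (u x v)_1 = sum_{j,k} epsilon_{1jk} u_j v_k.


(u x v)_1 = sum_{j,k} epsilon_{1jk} u_j v_k. Only permutations of (1,2,3) contribute; the two non-zero terms are:
eps_{123} u_2 v_3 = 1 * -7.8 * 0.2 = -1.56
eps_{132} u_3 v_2 = -1 * -3.5 * 0.2 = 0.7
(u x v)_1 = -0.86

-0.86


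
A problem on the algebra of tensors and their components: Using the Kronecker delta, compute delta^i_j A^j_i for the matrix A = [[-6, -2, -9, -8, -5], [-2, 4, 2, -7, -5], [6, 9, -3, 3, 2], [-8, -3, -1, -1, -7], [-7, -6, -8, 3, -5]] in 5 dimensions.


The contraction (trace) of a rank-2 tensor is the sum of its diagonal elements.
Diagonal entries: A[1,1] = -6, A[2,2] = 4, A[3,3] = -3, A[4,4] = -1, A[5,5] = -5
Tr(A) = -6 + 4 + -3 + -1 + -5 = -11

-11


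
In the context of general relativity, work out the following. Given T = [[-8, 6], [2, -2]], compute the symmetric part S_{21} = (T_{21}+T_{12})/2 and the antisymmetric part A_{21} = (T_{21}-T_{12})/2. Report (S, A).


T_{21} = 2
T_{12} = 6
S_{21} = (2 + 6)/2 = 8/2 = 4
A_{21} = (2 - 6)/2 = -4/2 = -2
Check: S + A = 4 + -2 = 2 = T_{21}.

(4, -2)


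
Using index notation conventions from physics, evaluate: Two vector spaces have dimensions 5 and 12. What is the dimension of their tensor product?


The dimension of a tensor product is the product of dimensions.
dim(V) = 5, dim(W) = 12
dim(V (x) W) = 5 * 12 = 60

60


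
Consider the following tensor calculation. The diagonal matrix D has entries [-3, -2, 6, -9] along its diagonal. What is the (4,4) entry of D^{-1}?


For a diagonal matrix, the inverse has entries (D^{-1})_{ii} = 1/d_{ii}.
The diagonal entries are: d_{11} = -3, d_{22} = -2, d_{33} = 6, d_{44} = -9
We need (D^{-1})_{44} = 1/d_{44} = 1/-9 = -1/9

-1/9


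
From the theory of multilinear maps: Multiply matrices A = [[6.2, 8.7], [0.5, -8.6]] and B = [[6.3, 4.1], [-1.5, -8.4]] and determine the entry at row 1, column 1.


(AB)_{ij} = sum_k A_{ik} B_{kj}.
For i=1, j=1:
A_{11} * B_{11} = 6.2 * 6.3 = 39.06
A_{12} * B_{21} = 8.7 * -1.5 = -13.05
Sum = 39.06 + -13.05 = 26.01

26.01


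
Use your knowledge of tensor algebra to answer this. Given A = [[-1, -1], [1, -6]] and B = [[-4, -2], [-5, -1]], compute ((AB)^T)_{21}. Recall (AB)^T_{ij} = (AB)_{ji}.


(AB)^T_{ij} = (AB)_{ji} = sum_k A_{jk} B_{ki}.
For i=2, j=1 we need (AB)_{12}:
A_{11} * B_{12} = -1 * -2 = 2
A_{12} * B_{22} = -1 * -1 = 1
Sum = 2 + 1 = 3

3


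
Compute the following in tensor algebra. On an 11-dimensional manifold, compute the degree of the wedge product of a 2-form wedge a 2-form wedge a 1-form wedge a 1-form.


The degree of a wedge product is the sum of the degrees of the individual forms.
Degrees: 2, 2, 1, 1
Total degree = 2 + 2 + 1 + 1 = 6

6


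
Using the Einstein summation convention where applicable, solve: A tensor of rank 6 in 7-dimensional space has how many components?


The number of components of a rank-r tensor in d dimensions is d^r.
Here d = 7 and r = 6.
7^6 = 117649

117649


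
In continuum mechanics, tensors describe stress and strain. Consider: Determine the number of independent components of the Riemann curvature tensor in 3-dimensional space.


The Riemann tensor in d dimensions has d^2(d^2 - 1)/12 independent components.
d = 3, so d^2 = 9
d^2 - 1 = 8
d^2(d^2 - 1) = 9 * 8 = 72
Divide by 12: 72 / 12 = 6

6


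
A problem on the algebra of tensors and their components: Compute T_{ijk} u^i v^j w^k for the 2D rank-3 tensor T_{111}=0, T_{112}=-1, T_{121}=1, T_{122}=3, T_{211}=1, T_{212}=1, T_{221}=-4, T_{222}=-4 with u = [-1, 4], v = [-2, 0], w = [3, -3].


S = sum over i,j,k of T_{ijk} u_i v_j w_k. Expanding all 8 terms:
T_{111}*u_1*v_1*w_1 = 0*-1*-2*3 = 0  (running total: 0)
T_{112}*u_1*v_1*w_2 = -1*-1*-2*-3 = 6  (running total: 6)
T_{121}*u_1*v_2*w_1 = 1*-1*0*3 = 0  (running total: 6)
T_{122}*u_1*v_2*w_2 = 3*-1*0*-3 = 0  (running total: 6)
T_{211}*u_2*v_1*w_1 = 1*4*-2*3 = -24  (running total: -18)
T_{212}*u_2*v_1*w_2 = 1*4*-2*-3 = 24  (running total: 6)
T_{221}*u_2*v_2*w_1 = -4*4*0*3 = 0  (running total: 6)
T_{222}*u_2*v_2*w_2 = -4*4*0*-3 = 0  (running total: 6)
S = 6

6


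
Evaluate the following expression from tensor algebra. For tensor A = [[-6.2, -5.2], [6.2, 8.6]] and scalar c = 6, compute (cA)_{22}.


Scalar multiplication: (cA)_{ij} = c * A_{ij}.
c = 6
A_{22} = 8.6
(cA)_{22} = 6 * 8.6 = 51.6

51.6


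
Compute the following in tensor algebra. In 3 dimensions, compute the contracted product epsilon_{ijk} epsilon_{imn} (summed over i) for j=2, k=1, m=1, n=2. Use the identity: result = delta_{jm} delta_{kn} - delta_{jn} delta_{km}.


Using the identity: epsilon_{ijk} epsilon_{imn} = delta_{jm} delta_{kn} - delta_{jn} delta_{km}.
delta_{21} = 0
delta_{12} = 0
delta_{22} = 1
delta_{11} = 1
Result = 0 * 0 - 1 * 1 = 0 - 1 = -1

-1


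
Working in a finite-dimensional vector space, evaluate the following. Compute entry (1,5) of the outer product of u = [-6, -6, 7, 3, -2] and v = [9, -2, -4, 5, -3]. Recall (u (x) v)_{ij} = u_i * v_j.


The outer product entry T_{ij} = u_i * v_j.
We need i=1, j=5.
u_1 = -6, v_5 = -3
T_{1,5} = -6 * -3 = 18

18


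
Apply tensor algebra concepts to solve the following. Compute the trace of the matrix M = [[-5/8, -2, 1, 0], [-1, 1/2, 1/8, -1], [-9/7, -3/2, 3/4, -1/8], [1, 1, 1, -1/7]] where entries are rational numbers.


The trace is the sum of diagonal entries.
Diagonal: M[1,1] = -5/8, M[2,2] = 1/2, M[3,3] = 3/4, M[4,4] = -1/7
Tr(M) = -5/8 + 1/2 + 3/4 + -1/7
Computing step by step:
After adding M[1,1]: -5/8
After adding M[2,2]: -1/8
After adding M[3,3]: 5/8
After adding M[4,4]: 27/56
Tr(M) = 27/56

27/56


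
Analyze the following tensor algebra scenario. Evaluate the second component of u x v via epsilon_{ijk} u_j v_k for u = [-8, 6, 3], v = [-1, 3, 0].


(u x v)_2 = sum_{j,k} epsilon_{2jk} u_j v_k. Only permutations of (1,2,3) contribute; the two non-zero terms are:
eps_{213} u_1 v_3 = -1 * -8 * 0 = 0
eps_{231} u_3 v_1 = 1 * 3 * -1 = -3
(u x v)_2 = -3

-3


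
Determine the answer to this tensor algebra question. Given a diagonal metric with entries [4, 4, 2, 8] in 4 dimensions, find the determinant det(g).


For a diagonal metric, the determinant is the product of diagonal entries.
Diagonal entries: 4, 4, 2, 8
det(g) = 4 * 4 * 2 * 8 = 256

256


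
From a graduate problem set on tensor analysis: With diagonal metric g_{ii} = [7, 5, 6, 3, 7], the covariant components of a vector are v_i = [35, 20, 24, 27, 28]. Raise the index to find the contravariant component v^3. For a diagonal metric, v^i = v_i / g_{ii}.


To raise an index with a diagonal metric: v^i = v_i / g_{ii}.
For index 3: v_3 = 24, g_{33} = 6
v^3 = 24 / 6 = 4

4


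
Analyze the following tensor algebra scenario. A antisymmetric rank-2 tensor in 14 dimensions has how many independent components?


A antisymmetric rank-2 tensor in d dimensions has d(d-1)/2 independent components.
d = 14
d(d-1)/2 = 14 * 13 / 2 = 182 / 2 = 91

91


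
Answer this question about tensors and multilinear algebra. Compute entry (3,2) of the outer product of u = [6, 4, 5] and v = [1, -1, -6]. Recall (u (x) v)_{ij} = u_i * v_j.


The outer product entry T_{ij} = u_i * v_j.
We need i=3, j=2.
u_3 = 5, v_2 = -1
T_{3,2} = 5 * -1 = -5

-5


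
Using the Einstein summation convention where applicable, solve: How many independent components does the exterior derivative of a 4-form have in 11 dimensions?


The exterior derivative of a p-form is a (p+1)-form.
Its number of independent components is C(n, p+1).
n = 11, p+1 = 5
C(11, 5) = 462

462


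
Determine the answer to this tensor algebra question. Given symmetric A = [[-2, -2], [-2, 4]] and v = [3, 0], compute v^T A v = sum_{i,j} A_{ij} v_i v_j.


First compute Av:
(Av)_1 = -2*3 + -2*0 = -6
(Av)_2 = -2*3 + 4*0 = -6
Av = [-6, -6]
Then v^T (Av) = 3*-6 + 0*-6
= -18 + 0 = -18

-18


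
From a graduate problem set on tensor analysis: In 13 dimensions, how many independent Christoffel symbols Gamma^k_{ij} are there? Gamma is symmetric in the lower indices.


Christoffel symbols Gamma^k_{ij} are symmetric in i,j, so there are d * d(d+1)/2 independent symbols.
d = 13
d(d+1)/2 = 13 * 14 / 2 = 91
Total = 13 * 91 = 1183

1183


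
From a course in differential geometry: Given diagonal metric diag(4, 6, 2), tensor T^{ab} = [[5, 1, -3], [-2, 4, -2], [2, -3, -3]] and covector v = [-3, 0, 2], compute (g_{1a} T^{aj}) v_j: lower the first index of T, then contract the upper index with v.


Step 1: lower the first index. For a diagonal metric, g_{ia} T^{aj} = g_{ii} T^{ij} (no sum on i).
g_{11} = 4
S_1{}^1 = 4 * T^{11} = 4 * 5 = 20
S_1{}^2 = 4 * T^{12} = 4 * 1 = 4
S_1{}^3 = 4 * T^{13} = 4 * -3 = -12
Step 2: contract S_1{}^j with v_j.
S_1{}^1 * v_1 = 20 * -3 = -60
S_1{}^2 * v_2 = 4 * 0 = 0
S_1{}^3 * v_3 = -12 * 2 = -24
Result = -60 + 0 + -24 = -84

-84


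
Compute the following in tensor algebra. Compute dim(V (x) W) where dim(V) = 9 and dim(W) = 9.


The dimension of a tensor product is the product of dimensions.
dim(V) = 9, dim(W) = 9
dim(V (x) W) = 9 * 9 = 81

81


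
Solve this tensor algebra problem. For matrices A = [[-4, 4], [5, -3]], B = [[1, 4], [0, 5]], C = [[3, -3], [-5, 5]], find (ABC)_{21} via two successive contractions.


(ABC)_{21} = sum_m (AB)_{2m} C_{m1}. First compute row 2 of AB.
(AB)_{21} = 5*1 + -3*0 = 5
(AB)_{22} = 5*4 + -3*5 = 5
Now contract with column 1 of C:
(AB)_{21} * C_{11} = 5 * 3 = 15
(AB)_{22} * C_{21} = 5 * -5 = -25
(ABC)_{21} = 15 + -25 = -10

-10


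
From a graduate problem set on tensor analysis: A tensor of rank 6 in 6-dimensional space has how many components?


The number of components of a rank-r tensor in d dimensions is d^r.
Here d = 6 and r = 6.
6^6 = 46656

46656


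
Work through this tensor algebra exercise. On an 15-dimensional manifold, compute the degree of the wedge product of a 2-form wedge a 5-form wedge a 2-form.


The degree of a wedge product is the sum of the degrees of the individual forms.
Degrees: 2, 5, 2
Total degree = 2 + 5 + 2 = 9

9


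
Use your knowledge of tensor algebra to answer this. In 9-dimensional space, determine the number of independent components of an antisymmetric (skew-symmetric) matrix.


An antisymmetric rank-2 tensor satisfies A_{ij} = -A_{ji}, so diagonal entries are zero.
The independent components are the upper-triangular entries: C(n, 2) = n(n-1)/2.
n = 9
C(9, 2) = 9 * 8 / 2 = 72 / 2 = 36

36


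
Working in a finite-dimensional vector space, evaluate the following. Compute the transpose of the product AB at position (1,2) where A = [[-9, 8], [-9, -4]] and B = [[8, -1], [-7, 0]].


(AB)^T_{ij} = (AB)_{ji} = sum_k A_{jk} B_{ki}.
For i=1, j=2 we need (AB)_{21}:
A_{21} * B_{11} = -9 * 8 = -72
A_{22} * B_{21} = -4 * -7 = 28
Sum = -72 + 28 = -44

-44


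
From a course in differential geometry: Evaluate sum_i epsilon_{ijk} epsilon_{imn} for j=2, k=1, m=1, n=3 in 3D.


Using the identity: epsilon_{ijk} epsilon_{imn} = delta_{jm} delta_{kn} - delta_{jn} delta_{km}.
delta_{21} = 0
delta_{13} = 0
delta_{23} = 0
delta_{11} = 1
Result = 0 * 0 - 0 * 1 = 0 - 0 = 0

0


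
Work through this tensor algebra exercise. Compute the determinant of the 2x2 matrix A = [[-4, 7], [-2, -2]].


For a 2x2 matrix [[a, b], [c, d]], det = a*d - b*c.
a = -4, b = 7, c = -2, d = -2
a*d = -4 * -2 = 8
b*c = 7 * -2 = -14
det = 8 - -14 = 22

22


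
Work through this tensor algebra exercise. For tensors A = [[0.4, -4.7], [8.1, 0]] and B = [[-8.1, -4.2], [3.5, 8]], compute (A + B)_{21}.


Tensor addition is component-wise: (A + B)_{ij} = A_{ij} + B_{ij}.
A_{21} = 8.1
B_{21} = 3.5
(A + B)_{21} = 8.1 + 3.5 = 11.6

11.6


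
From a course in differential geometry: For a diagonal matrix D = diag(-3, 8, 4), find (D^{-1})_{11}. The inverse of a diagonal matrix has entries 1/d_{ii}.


For a diagonal matrix, the inverse has entries (D^{-1})_{ii} = 1/d_{ii}.
The diagonal entries are: d_{11} = -3, d_{22} = 8, d_{33} = 4
We need (D^{-1})_{11} = 1/d_{11} = 1/-3 = -1/3

-1/3


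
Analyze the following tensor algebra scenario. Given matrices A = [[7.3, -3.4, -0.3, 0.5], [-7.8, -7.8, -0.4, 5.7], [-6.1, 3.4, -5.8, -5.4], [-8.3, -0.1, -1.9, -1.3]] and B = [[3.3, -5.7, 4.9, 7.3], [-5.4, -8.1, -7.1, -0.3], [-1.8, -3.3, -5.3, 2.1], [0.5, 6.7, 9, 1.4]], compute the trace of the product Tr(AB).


Tr(AB) = sum_i (AB)_{ii} where (AB)_{ii} = sum_k A_{ik} B_{ki}.
(AB)_{11} = 7.3*3.3 + -3.4*-5.4 + -0.3*-1.8 + 0.5*0.5 = 43.24
(AB)_{22} = -7.8*-5.7 + -7.8*-8.1 + -0.4*-3.3 + 5.7*6.7 = 147.15
(AB)_{33} = -6.1*4.9 + 3.4*-7.1 + -5.8*-5.3 + -5.4*9 = -71.89
(AB)_{44} = -8.3*7.3 + -0.1*-0.3 + -1.9*2.1 + -1.3*1.4 = -66.37
Tr(AB) = 43.24 + 147.15 + -71.89 + -66.37 = 52.13

52.13


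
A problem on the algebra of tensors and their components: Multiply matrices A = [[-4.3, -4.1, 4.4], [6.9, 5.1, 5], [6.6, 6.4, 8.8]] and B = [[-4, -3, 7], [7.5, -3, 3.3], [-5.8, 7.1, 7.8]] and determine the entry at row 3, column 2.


(AB)_{ij} = sum_k A_{ik} B_{kj}.
For i=3, j=2:
A_{31} * B_{12} = 6.6 * -3 = -19.8
A_{32} * B_{22} = 6.4 * -3 = -19.2
A_{33} * B_{32} = 8.8 * 7.1 = 62.48
Sum = -19.8 + -19.2 + 62.48 = 23.48

23.48


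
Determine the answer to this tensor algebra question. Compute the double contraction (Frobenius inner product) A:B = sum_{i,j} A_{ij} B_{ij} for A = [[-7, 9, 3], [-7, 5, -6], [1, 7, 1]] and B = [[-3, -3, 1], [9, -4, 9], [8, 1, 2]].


A:B = sum over all i,j of A_{ij} * B_{ij}.
Row 1: -7*-3=21, 9*-3=-27, 3*1=3 => row sum = -3
Row 2: -7*9=-63, 5*-4=-20, -6*9=-54 => row sum = -137
Row 3: 1*8=8, 7*1=7, 1*2=2 => row sum = 17
Total = -3 + -137 + 17 = -123

-123


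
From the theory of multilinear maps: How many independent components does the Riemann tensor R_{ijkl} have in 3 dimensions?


The Riemann tensor in d dimensions has d^2(d^2 - 1)/12 independent components.
d = 3, so d^2 = 9
d^2 - 1 = 8
d^2(d^2 - 1) = 9 * 8 = 72
Divide by 12: 72 / 12 = 6

6


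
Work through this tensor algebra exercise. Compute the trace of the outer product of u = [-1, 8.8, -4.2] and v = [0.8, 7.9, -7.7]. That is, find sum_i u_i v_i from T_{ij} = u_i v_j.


The outer product gives T_{ij} = u_i v_j.
The trace (contraction) is Tr(T) = sum_i T_{ii} = sum_i u_i v_i.
Diagonal entries:
T_{11} = u_1 * v_1 = -1 * 0.8 = -0.8
T_{22} = u_2 * v_2 = 8.8 * 7.9 = 69.52
T_{33} = u_3 * v_3 = -4.2 * -7.7 = 32.34
Tr(T) = -0.8 + 69.52 + 32.34 = 101.06

101.06


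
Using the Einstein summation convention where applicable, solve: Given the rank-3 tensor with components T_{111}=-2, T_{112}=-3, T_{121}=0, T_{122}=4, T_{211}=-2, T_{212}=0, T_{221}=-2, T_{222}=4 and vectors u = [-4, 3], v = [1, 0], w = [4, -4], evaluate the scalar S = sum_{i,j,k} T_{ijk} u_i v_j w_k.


S = sum over i,j,k of T_{ijk} u_i v_j w_k. Expanding all 8 terms:
T_{111}*u_1*v_1*w_1 = -2*-4*1*4 = 32  (running total: 32)
T_{112}*u_1*v_1*w_2 = -3*-4*1*-4 = -48  (running total: -16)
T_{121}*u_1*v_2*w_1 = 0*-4*0*4 = 0  (running total: -16)
T_{122}*u_1*v_2*w_2 = 4*-4*0*-4 = 0  (running total: -16)
T_{211}*u_2*v_1*w_1 = -2*3*1*4 = -24  (running total: -40)
T_{212}*u_2*v_1*w_2 = 0*3*1*-4 = 0  (running total: -40)
T_{221}*u_2*v_2*w_1 = -2*3*0*4 = 0  (running total: -40)
T_{222}*u_2*v_2*w_2 = 4*3*0*-4 = 0  (running total: -40)
S = -40

-40


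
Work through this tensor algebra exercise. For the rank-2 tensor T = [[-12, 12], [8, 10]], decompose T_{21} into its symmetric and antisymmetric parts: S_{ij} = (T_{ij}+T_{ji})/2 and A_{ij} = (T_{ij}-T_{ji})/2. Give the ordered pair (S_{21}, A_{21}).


T_{21} = 8
T_{12} = 12
S_{21} = (8 + 12)/2 = 20/2 = 10
A_{21} = (8 - 12)/2 = -4/2 = -2
Check: S + A = 10 + -2 = 8 = T_{21}.

(10, -2)


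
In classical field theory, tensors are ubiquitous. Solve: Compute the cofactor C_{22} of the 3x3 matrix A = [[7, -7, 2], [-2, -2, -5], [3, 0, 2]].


To find cofactor C_{22}, delete row 2 and column 2.
The resulting 2x2 submatrix is: [[7, 2], [3, 2]]
Minor M_{22} = 7*2 - 2*3
  = 14 - 6 = 8
Sign = (-1)^(2+2) = (-1)^4 = 1
Cofactor C_{22} = 1 * 8 = 8

8


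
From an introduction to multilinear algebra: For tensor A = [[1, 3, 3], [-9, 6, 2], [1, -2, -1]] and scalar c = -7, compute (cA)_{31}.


Scalar multiplication: (cA)_{ij} = c * A_{ij}.
c = -7
A_{31} = 1
(cA)_{31} = -7 * 1 = -7

-7


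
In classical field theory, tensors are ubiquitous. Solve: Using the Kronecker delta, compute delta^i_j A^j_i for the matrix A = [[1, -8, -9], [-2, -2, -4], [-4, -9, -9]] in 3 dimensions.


The contraction (trace) of a rank-2 tensor is the sum of its diagonal elements.
Diagonal entries: A[1,1] = 1, A[2,2] = -2, A[3,3] = -9
Tr(A) = 1 + -2 + -9 = -10

-10


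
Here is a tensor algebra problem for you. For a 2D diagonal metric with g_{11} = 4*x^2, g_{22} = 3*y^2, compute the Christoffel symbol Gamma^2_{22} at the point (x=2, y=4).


For a diagonal metric, Gamma^k_{ij} = (1/2) g^{kk} (dg_{ik}/dx_j + dg_{jk}/dx_i - dg_{ij}/dx_k).
The metric is diagonal, so g_{ab} = 0 for a != b.
At the given point: g_{11} = 16, g_{22} = 48
g^{22} = 1/48
dg_{22}/dx_2 = dg_{22}/dx_2 = 24
dg_{22}/dx_2 = dg_{22}/dx_2 = 24
dg_{22}/dx_2 = dg_{22}/dx_2 = 24
Numerator = 24 + 24 - 24 = 24
Gamma^2_{22} = 24 / (2 * 48) = 1/4

1/4


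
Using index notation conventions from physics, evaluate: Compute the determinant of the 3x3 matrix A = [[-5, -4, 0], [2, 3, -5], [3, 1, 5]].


Expanding along the first row, det(A) = a11*M_11 - a12*M_12 + a13*M_13, where M_1j is the (1,j) minor.
Minor M_11 = 3*5 - -5*1 = 20
Minor M_12 = 2*5 - -5*3 = 25
Minor M_13 = 2*1 - 3*3 = -7
det = -5*(20) - -4*(25) + 0*(-7)
    = -100 - -100 + 0
    = 0

0


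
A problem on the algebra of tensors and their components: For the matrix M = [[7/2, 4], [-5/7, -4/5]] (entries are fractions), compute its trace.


The trace is the sum of diagonal entries.
Diagonal: M[1,1] = 7/2, M[2,2] = -4/5
Tr(M) = 7/2 + -4/5
Computing step by step:
After adding M[1,1]: 7/2
After adding M[2,2]: 27/10
Tr(M) = 27/10

27/10


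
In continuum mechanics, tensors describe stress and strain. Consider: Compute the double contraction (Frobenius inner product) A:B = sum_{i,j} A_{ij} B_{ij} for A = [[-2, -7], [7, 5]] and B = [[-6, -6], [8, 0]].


A:B = sum over all i,j of A_{ij} * B_{ij}.
Row 1: -2*-6=12, -7*-6=42 => row sum = 54
Row 2: 7*8=56, 5*0=0 => row sum = 56
Total = 54 + 56 = 110

110


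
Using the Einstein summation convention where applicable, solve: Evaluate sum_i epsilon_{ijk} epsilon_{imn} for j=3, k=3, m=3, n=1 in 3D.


Using the identity: epsilon_{ijk} epsilon_{imn} = delta_{jm} delta_{kn} - delta_{jn} delta_{km}.
delta_{33} = 1
delta_{31} = 0
delta_{31} = 0
delta_{33} = 1
Result = 1 * 0 - 0 * 1 = 0 - 0 = 0

0


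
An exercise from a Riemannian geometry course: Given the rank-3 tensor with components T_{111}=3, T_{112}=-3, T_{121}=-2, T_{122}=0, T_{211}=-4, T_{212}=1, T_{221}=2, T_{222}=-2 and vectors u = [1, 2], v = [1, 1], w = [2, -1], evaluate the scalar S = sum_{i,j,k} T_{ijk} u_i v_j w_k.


S = sum over i,j,k of T_{ijk} u_i v_j w_k. Expanding all 8 terms:
T_{111}*u_1*v_1*w_1 = 3*1*1*2 = 6  (running total: 6)
T_{112}*u_1*v_1*w_2 = -3*1*1*-1 = 3  (running total: 9)
T_{121}*u_1*v_2*w_1 = -2*1*1*2 = -4  (running total: 5)
T_{122}*u_1*v_2*w_2 = 0*1*1*-1 = 0  (running total: 5)
T_{211}*u_2*v_1*w_1 = -4*2*1*2 = -16  (running total: -11)
T_{212}*u_2*v_1*w_2 = 1*2*1*-1 = -2  (running total: -13)
T_{221}*u_2*v_2*w_1 = 2*2*1*2 = 8  (running total: -5)
T_{222}*u_2*v_2*w_2 = -2*2*1*-1 = 4  (running total: -1)
S = -1

-1


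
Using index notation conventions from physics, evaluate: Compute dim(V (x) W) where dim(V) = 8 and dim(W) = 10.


The dimension of a tensor product is the product of dimensions.
dim(V) = 8, dim(W) = 10
dim(V (x) W) = 8 * 10 = 80

80


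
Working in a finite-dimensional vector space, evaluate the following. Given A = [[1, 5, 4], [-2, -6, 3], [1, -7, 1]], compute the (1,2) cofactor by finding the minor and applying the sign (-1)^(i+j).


To find cofactor C_{12}, delete row 1 and column 2.
The resulting 2x2 submatrix is: [[-2, 3], [1, 1]]
Minor M_{12} = -2*1 - 3*1
  = -2 - 3 = -5
Sign = (-1)^(1+2) = (-1)^3 = -1
Cofactor C_{12} = -1 * -5 = 5

5


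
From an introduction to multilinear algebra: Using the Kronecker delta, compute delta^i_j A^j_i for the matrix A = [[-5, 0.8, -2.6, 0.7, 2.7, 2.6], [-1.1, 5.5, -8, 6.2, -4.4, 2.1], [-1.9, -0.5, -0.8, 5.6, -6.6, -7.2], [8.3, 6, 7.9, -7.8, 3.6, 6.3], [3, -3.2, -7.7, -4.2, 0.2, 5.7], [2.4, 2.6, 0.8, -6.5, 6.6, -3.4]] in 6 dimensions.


The contraction (trace) of a rank-2 tensor is the sum of its diagonal elements.
Diagonal entries: A[1,1] = -5, A[2,2] = 5.5, A[3,3] = -0.8, A[4,4] = -7.8, A[5,5] = 0.2, A[6,6] = -3.4
Tr(A) = -5 + 5.5 + -0.8 + -7.8 + 0.2 + -3.4 = -11.3

-11.3


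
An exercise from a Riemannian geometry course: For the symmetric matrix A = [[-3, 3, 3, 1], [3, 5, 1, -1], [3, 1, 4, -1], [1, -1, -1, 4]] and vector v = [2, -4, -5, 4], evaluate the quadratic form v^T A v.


First compute Av:
(Av)_1 = -3*2 + 3*-4 + 3*-5 + 1*4 = -29
(Av)_2 = 3*2 + 5*-4 + 1*-5 + -1*4 = -23
(Av)_3 = 3*2 + 1*-4 + 4*-5 + -1*4 = -22
(Av)_4 = 1*2 + -1*-4 + -1*-5 + 4*4 = 27
Av = [-29, -23, -22, 27]
Then v^T (Av) = 2*-29 + -4*-23 + -5*-22 + 4*27
= -58 + 92 + 110 + 108 = 252

252


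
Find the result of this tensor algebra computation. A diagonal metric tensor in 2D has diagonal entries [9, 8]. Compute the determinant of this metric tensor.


For a diagonal metric, the determinant is the product of diagonal entries.
Diagonal entries: 9, 8
det(g) = 9 * 8 = 72

72


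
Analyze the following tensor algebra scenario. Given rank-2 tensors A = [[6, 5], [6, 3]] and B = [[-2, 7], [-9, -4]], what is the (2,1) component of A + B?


Tensor addition is component-wise: (A + B)_{ij} = A_{ij} + B_{ij}.
A_{21} = 6
B_{21} = -9
(A + B)_{21} = 6 + -9 = -3

-3


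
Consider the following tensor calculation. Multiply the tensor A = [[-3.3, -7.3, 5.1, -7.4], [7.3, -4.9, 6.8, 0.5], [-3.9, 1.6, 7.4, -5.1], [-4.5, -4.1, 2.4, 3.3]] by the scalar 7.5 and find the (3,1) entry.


Scalar multiplication: (cA)_{ij} = c * A_{ij}.
c = 7.5
A_{31} = -3.9
(cA)_{31} = 7.5 * -3.9 = -29.25

-29.25


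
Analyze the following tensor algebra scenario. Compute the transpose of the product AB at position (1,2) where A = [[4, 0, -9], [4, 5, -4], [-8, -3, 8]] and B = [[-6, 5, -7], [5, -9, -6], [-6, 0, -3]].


(AB)^T_{ij} = (AB)_{ji} = sum_k A_{jk} B_{ki}.
For i=1, j=2 we need (AB)_{21}:
A_{21} * B_{11} = 4 * -6 = -24
A_{22} * B_{21} = 5 * 5 = 25
A_{23} * B_{31} = -4 * -6 = 24
Sum = -24 + 25 + 24 = 25

25


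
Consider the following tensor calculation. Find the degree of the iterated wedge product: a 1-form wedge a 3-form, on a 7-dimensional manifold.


The degree of a wedge product is the sum of the degrees of the individual forms.
Degrees: 1, 3
Total degree = 1 + 3 = 4

4


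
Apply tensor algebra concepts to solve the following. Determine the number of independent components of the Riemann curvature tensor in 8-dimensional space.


The Riemann tensor in d dimensions has d^2(d^2 - 1)/12 independent components.
d = 8, so d^2 = 64
d^2 - 1 = 63
d^2(d^2 - 1) = 64 * 63 = 4032
Divide by 12: 4032 / 12 = 336

336
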